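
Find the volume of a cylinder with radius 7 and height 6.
Volume = pi * r² * h
Volume = pi * 7² * 6
Volume = pi * 49 * 6
Volume = pi * 294
Volume = 923.63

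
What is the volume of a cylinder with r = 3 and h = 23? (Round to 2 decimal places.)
Volume = pi * r² * h
Volume = pi * 3² * 23
Volume = pi * 9 * 23
Volume = pi * 207
Volume = 650.31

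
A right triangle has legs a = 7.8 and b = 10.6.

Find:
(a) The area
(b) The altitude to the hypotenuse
(a) Area = ½ab = ½·7.8·10.6 = 41.34
(b) Hypotenuse c = √(7.8² + 10.6²) = √173.2 = 13.1605
    Area = ½·c·h_c  →  h_c = 2·Area/c = 2·41.34/13.1605 = 6.282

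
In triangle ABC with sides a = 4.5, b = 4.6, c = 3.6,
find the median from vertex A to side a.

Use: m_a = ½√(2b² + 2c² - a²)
m_a = ½√(2·4.6² + 2·3.6² - 4.5²)
m_a = ½√(42.32 + 25.92 - 20.25) = ½√47.99 = 3.464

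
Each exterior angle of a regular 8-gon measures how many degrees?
Exterior angle of a regular n-gon = 360/n
Exterior angle = 360/8
Exterior angle = 45 degrees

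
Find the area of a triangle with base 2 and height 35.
Area = (1/2) * base * height
Area = (1/2) * 2 * 35
Area = 35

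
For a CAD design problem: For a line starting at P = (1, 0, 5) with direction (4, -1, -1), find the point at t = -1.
P(-1) = (1 + 4(-1), 0 + (-1)(-1), 5 + (-1)(-1)) = (-3, 1, 6)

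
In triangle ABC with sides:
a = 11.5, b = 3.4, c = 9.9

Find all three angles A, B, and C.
By the law of cosines:
cos(A) = (b² + c² - a²)/(2bc) = -0.336898  →  A = 109.7°
cos(B) = (a² + c² - b²)/(2ac) = 0.960474  →  B = 16.16°
cos(C) = (a² + b² - c²)/(2ab) = 0.585678  →  C = 54.15°
Check: A + B + C = 180.0° ✓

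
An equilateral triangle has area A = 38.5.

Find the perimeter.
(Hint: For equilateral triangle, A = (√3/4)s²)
A = (√3/4)s²  →  s² = 4A/√3 = 4·38.5/√3 = 88.9119
s = 9.42931
Perimeter = 3s = 28.29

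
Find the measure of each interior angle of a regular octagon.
Interior angle of a regular n-gon = (n-2)*180/n
Interior angle = (8-2)*180/8
Interior angle = 6*180/8
Interior angle = 1080/8
Interior angle = 135 degrees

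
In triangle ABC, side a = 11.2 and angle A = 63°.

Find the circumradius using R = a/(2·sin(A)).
R = a/(2·sin(A)) = 11.2/(2·sin(63°))
R = 11.2/(2·0.891007) = 11.2/1.782013 = 6.285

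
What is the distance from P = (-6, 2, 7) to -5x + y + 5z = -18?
d = |(-5)(-6) + 1(2) + 5(7) - (-18)| / √((-5)² + 1² + 5²) = 85/√51 = 11.9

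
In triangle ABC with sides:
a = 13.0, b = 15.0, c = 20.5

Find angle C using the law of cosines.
cos(C) = (a² + b² - c²)/(2ab)
cos(C) = (13.0² + 15.0² - 20.5²)/(2·13.0·15.0) = -26.25/390 = -0.067308
C = arccos(-0.067308) = 93.86°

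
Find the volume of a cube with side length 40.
Volume = s³
Volume = 40³
Volume = 64000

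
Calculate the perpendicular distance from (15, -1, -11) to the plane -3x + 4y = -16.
d = |(-3)(15) + 4(-1) + 0(-11) - (-16)| / √((-3)² + 4² + 0²) = 33/√25 = 6.6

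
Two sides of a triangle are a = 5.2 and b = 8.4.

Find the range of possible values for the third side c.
By the triangle inequality: |a - b| < c < a + b
|5.2 - 8.4| < c < 5.2 + 8.4
3.2 < c < 13.6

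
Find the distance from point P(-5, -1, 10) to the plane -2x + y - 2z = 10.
d = |(-2)(-5) + 1(-1) + (-2)(10) - (10)| / √((-2)² + 1² + (-2)²) = 21/√9 = 7.0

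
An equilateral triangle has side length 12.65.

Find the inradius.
For an equilateral triangle, r = s/(2√3) where s is the side.
r = 12.65/(2√3) = 12.65/3.464102 = 3.652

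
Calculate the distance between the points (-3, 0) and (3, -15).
Using the distance formula: d = sqrt((x₂-x₁)² + (y₂-y₁)²)
dx = 3 - (-3) = 6
dy = (-15) - 0 = -15
d = sqrt(6² + (-15)²) = sqrt(36 + 225) = sqrt(261) = 16.16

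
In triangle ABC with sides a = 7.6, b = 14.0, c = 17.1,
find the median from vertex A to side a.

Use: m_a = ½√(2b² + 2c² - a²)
m_a = ½√(2·14.0² + 2·17.1² - 7.6²)
m_a = ½√(392 + 584.82 - 57.76) = ½√919.06 = 15.16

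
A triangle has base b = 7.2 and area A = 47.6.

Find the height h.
A = ½bh  →  h = 2A/b
h = 2·47.6/7.2 = 13.22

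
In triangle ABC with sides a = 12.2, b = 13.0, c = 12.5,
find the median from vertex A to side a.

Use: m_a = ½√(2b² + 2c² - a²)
m_a = ½√(2·13.0² + 2·12.5² - 12.2²)
m_a = ½√(338 + 312.5 - 148.84) = ½√501.66 = 11.2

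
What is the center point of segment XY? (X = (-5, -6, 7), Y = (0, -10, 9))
Midpoint = ((-5+0)/2, (-6-10)/2, (7+9)/2) = (-2.5, -8, 8)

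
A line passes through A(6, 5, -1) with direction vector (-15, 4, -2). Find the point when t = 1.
P(1) = (6 + (-15)(1), 5 + 4(1), -1 + (-2)(1)) = (-9, 9, -3)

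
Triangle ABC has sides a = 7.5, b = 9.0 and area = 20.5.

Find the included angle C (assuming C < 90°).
Area = ½ab·sin(C)  →  sin(C) = 2·Area/(ab)
sin(C) = 2·20.5/(7.5·9.0) = 0.607407
C = arcsin(0.607407) = 37.4°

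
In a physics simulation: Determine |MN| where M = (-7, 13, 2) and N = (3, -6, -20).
d = √[(10)² + (-19)² + (-22)²] = √945 = 30.74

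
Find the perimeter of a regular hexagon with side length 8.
Perimeter = number of sides * side length
Perimeter = 6 * 8
Perimeter = 48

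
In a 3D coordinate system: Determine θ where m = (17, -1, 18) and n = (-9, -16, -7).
m·n = -263, |m|² = 614, |n|² = 386
cos θ = -263/√237004 ≈ -0.5402
θ ≈ 122.7°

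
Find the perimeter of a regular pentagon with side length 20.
Perimeter = number of sides * side length
Perimeter = 5 * 20
Perimeter = 100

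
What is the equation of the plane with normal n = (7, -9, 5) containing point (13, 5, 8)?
d = n·P = (7)(13) + (-9)(5) + (5)(8) = 86
Plane: 7x - 9y + 5z = 86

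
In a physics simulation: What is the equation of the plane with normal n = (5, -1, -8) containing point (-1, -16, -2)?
d = n·P = (5)(-1) + (-1)(-16) + (-8)(-2) = 27
Plane: 5x - y - 8z = 27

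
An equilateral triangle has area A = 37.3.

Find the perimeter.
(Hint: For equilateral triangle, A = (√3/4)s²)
A = (√3/4)s²  →  s² = 4A/√3 = 4·37.3/√3 = 86.1407
s = 9.2812
Perimeter = 3s = 27.84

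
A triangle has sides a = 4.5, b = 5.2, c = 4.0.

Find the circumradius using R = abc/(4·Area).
s = (a+b+c)/2 = 6.85
Area = √(s(s-a)(s-b)(s-c)) = √(6.85·2.35·1.65·2.85) = 8.70049
R = abc/(4·Area) = (4.5·5.2·4.0)/(4·8.70049) = 93.6/34.80196 = 2.69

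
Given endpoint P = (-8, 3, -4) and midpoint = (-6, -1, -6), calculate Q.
Q = (2×(-6) - (-8), 2×(-1) - 3, 2×(-6) - (-4)) = (-4, -5, -8)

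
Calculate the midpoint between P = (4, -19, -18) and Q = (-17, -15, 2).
Midpoint = ((4-17)/2, (-19-15)/2, (-18+2)/2) = (-6.5, -17, -8)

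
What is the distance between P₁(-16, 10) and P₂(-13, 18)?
Using the distance formula: d = sqrt((x₂-x₁)² + (y₂-y₁)²)
dx = (-13) - (-16) = 3
dy = 18 - 10 = 8
d = sqrt(3² + 8²) = sqrt(9 + 64) = sqrt(73) = 8.54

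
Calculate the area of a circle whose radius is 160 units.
Area = pi * r²
Area = pi * 160²
Area = pi * 25600
Area = 80424.77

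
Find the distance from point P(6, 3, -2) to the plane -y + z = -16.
d = |0(6) + (-1)(3) + 1(-2) - (-16)| / √(0² + (-1)² + 1²) = 11/√2 = 7.778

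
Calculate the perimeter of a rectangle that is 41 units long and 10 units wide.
Perimeter = 2 * (length + width)
Perimeter = 2 * (41 + 10)
Perimeter = 2 * 51
Perimeter = 102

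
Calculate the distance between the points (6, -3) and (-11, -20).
Using the distance formula: d = sqrt((x₂-x₁)² + (y₂-y₁)²)
dx = (-11) - 6 = -17
dy = (-20) - (-3) = -17
d = sqrt((-17)² + (-17)²) = sqrt(289 + 289) = sqrt(578) = 24.04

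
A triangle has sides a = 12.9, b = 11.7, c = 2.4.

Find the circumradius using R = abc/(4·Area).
s = (a+b+c)/2 = 13.5
Area = √(s(s-a)(s-b)(s-c)) = √(13.5·0.6·1.8·11.1) = 12.7216
R = abc/(4·Area) = (12.9·11.7·2.4)/(4·12.7216) = 362.232/50.8864 = 7.118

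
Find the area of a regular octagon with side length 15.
For a regular 8-gon with side length s = 15:
Apothem a = s / (2*tan(pi/8)) = 15 / (2*tan(pi/8)) ≈ 18.1066
Perimeter P = 8 * 15 = 120
Area = (1/2) * P * a = (1/2) * 120 * 18.1066 = 1086.40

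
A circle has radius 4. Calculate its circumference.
Circumference = 2 * pi * r
Circumference = 2 * pi * 4
Circumference = 25.13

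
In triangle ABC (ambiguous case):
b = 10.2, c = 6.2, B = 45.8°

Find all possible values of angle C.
sin(C)/c = sin(B)/b  →  sin(C) = c·sin(B)/b = 6.2·sin(45.8°)/10.2 = 0.435769
C₁ = arcsin(0.435769) = 25.83°,  C₂ = 180° - C₁ = 154.17°
Check C₂: A = 180° - 45.8° - 154.17° = -19.97° ≤ 0, rejected
C = 25.83° (one solution)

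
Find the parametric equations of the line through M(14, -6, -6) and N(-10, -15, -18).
Direction vector d = N - M = (-24, -9, -12)
x = 14 - 24t, y = -6 - 9t, z = -6 - 12t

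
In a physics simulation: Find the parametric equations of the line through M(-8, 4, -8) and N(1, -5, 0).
Direction vector d = N - M = (9, -9, 8)
x = -8 + 9t, y = 4 - 9t, z = -8 + 8t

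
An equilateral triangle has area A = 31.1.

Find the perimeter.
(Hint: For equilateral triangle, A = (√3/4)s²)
A = (√3/4)s²  →  s² = 4A/√3 = 4·31.1/√3 = 71.8224
s = 8.47481
Perimeter = 3s = 25.42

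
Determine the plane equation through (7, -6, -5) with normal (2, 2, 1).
d = n·P = (2)(7) + (2)(-6) + (1)(-5) = -3
Plane: 2x + 2y + z = -3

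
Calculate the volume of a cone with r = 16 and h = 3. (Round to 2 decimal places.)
Volume = (1/3) * pi * r² * h
Volume = (1/3) * pi * 16² * 3
Volume = (1/3) * pi * 256 * 3
Volume = (1/3) * pi * 768
Volume = 804.25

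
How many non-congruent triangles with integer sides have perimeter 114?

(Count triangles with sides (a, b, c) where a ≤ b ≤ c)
With a ≤ b ≤ c and a + b + c = 114, the triangle inequality a + b > c gives c < 114/2, so c ≤ 56.
Iterate a from 1 to ⌊p/3⌋ = 38; for each a, b ranges from a to ⌊(p−a)/2⌋ with c = p − a − b, keeping only c ≥ b.
Triples: (2, 56, 56), (3, 55, 56), (4, 54, 56), …
Count = 271 triangles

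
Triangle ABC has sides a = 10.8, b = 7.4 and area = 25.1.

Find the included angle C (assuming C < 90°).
Area = ½ab·sin(C)  →  sin(C) = 2·Area/(ab)
sin(C) = 2·25.1/(10.8·7.4) = 0.628128
C = arcsin(0.628128) = 38.91°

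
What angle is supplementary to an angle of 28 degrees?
Supplementary angles sum to 180 degrees.
Other angle = 180 - 28
Other angle = 152 degrees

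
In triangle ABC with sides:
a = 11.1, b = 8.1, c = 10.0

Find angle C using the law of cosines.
cos(C) = (a² + b² - c²)/(2ab)
cos(C) = (11.1² + 8.1² - 10.0²)/(2·11.1·8.1) = 88.82/179.82 = 0.493938
C = arccos(0.493938) = 60.4°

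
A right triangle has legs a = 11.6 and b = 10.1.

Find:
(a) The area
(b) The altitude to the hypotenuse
(a) Area = ½ab = ½·11.6·10.1 = 58.58
(b) Hypotenuse c = √(11.6² + 10.1²) = √236.57 = 15.3808
    Area = ½·c·h_c  →  h_c = 2·Area/c = 2·58.58/15.3808 = 7.617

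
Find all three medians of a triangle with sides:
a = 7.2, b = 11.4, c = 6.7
Using m_x = ½√(2y² + 2z² - x²):
m_a = ½√(2·11.4² + 2·6.7² - 7.2²) = ½√297.86 = 8.629
m_b = ½√(2·7.2² + 2·6.7² - 11.4²) = ½√63.5 = 3.984
m_c = ½√(2·7.2² + 2·11.4² - 6.7²) = ½√318.71 = 8.926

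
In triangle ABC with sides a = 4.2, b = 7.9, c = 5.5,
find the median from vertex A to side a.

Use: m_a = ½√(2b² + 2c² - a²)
m_a = ½√(2·7.9² + 2·5.5² - 4.2²)
m_a = ½√(124.82 + 60.5 - 17.64) = ½√167.68 = 6.475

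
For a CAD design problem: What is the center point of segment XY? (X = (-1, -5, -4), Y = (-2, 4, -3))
Midpoint = ((-1-2)/2, (-5+4)/2, (-4-3)/2) = (-1.5, -0.5, -3.5)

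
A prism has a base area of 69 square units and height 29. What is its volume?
Volume = base area * height
Volume = 69 * 29
Volume = 2001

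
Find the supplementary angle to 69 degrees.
Supplementary angles sum to 180 degrees.
Other angle = 180 - 69
Other angle = 111 degrees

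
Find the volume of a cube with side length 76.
Volume = s³
Volume = 76³
Volume = 438976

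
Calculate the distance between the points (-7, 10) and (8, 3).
Using the distance formula: d = sqrt((x₂-x₁)² + (y₂-y₁)²)
dx = 8 - (-7) = 15
dy = 3 - 10 = -7
d = sqrt(15² + (-7)²) = sqrt(225 + 49) = sqrt(274) = 16.55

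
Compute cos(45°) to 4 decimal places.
cos(45 degrees) = sqrt(2)/2
Decimal approximation: 0.7071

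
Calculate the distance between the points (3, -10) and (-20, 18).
Using the distance formula: d = sqrt((x₂-x₁)² + (y₂-y₁)²)
dx = (-20) - 3 = -23
dy = 18 - (-10) = 28
d = sqrt((-23)² + 28²) = sqrt(529 + 784) = sqrt(1313) = 36.24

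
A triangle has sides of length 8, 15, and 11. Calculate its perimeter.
Perimeter = sum of all sides
Perimeter = 8 + 15 + 11
Perimeter = 34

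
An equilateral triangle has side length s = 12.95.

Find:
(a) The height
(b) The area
(a) Height h = s·√3/2 = 12.95·√3/2 = 11.22
(b) Area = (√3/4)·s² = (√3/4)·12.95² = (√3/4)·167.702 = 72.62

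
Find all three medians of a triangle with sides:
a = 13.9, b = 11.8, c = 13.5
Using m_x = ½√(2y² + 2z² - x²):
m_a = ½√(2·11.8² + 2·13.5² - 13.9²) = ½√449.77 = 10.6
m_b = ½√(2·13.9² + 2·13.5² - 11.8²) = ½√611.68 = 12.37
m_c = ½√(2·13.9² + 2·11.8² - 13.5²) = ½√482.65 = 10.98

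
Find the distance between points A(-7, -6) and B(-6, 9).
Using the distance formula: d = sqrt((x₂-x₁)² + (y₂-y₁)²)
dx = (-6) - (-7) = 1
dy = 9 - (-6) = 15
d = sqrt(1² + 15²) = sqrt(1 + 225) = sqrt(226) = 15.03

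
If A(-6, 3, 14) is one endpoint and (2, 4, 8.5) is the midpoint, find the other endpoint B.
B = (2×2 - (-6), 2×4 - 3, 2×8.5 - 14) = (10, 5, 3)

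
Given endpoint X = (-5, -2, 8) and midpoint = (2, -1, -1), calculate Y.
Y = (2×2 - (-5), 2×(-1) - (-2), 2×(-1) - 8) = (9, 0, -10)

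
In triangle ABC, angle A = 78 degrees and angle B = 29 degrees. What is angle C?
Sum of angles in a triangle = 180 degrees
Third angle = 180 - 78 - 29
Third angle = 73 degrees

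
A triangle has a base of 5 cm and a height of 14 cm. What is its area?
Area = (1/2) * base * height
Area = (1/2) * 5 * 14
Area = 35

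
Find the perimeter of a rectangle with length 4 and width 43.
Perimeter = 2 * (length + width)
Perimeter = 2 * (4 + 43)
Perimeter = 2 * 47
Perimeter = 94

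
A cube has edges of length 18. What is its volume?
Volume = s³
Volume = 18³
Volume = 5832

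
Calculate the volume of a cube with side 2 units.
Volume = s³
Volume = 2³
Volume = 8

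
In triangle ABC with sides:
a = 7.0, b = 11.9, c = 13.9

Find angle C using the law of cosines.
cos(C) = (a² + b² - c²)/(2ab)
cos(C) = (7.0² + 11.9² - 13.9²)/(2·7.0·11.9) = -2.6/166.6 = -0.015606
C = arccos(-0.015606) = 90.89°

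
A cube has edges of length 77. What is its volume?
Volume = s³
Volume = 77³
Volume = 456533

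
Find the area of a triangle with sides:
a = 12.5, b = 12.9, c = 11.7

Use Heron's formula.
s = (a+b+c)/2 = (12.5+12.9+11.7)/2 = 18.55
A = √(s(s-a)(s-b)(s-c)) = √(18.55·6.05·5.65·6.85)
A = √4343.48 = 65.91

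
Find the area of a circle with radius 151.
Area = pi * r²
Area = pi * 151²
Area = pi * 22801
Area = 71631.45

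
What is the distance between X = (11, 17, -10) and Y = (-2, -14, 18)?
d = √[(-13)² + (-31)² + (28)²] = √1914 = 43.75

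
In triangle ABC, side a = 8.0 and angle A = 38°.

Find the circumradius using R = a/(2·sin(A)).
R = a/(2·sin(A)) = 8.0/(2·sin(38°))
R = 8.0/(2·0.615661) = 8.0/1.231323 = 6.497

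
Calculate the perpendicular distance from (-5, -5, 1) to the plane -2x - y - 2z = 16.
d = |(-2)(-5) + (-1)(-5) + (-2)(1) - (16)| / √((-2)² + (-1)² + (-2)²) = 3/√9 = 1.0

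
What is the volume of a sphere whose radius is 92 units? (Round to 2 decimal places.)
Volume = (4/3) * pi * r³
Volume = (4/3) * pi * 92³
Volume = (4/3) * pi * 778688
Volume = 3261760.67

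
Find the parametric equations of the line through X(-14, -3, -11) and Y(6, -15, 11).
Direction vector d = Y - X = (20, -12, 22)
x = -14 + 20t, y = -3 - 12t, z = -11 + 22t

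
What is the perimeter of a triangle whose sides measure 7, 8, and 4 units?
Perimeter = sum of all sides
Perimeter = 7 + 8 + 4
Perimeter = 19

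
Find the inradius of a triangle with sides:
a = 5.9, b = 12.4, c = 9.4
s = (a+b+c)/2 = (5.9+12.4+9.4)/2 = 13.85
Area = √(s(s-a)(s-b)(s-c)) = √(13.85·7.95·1.45·4.45) = 26.6546
r = Area/s = 26.6546/13.85 = 1.925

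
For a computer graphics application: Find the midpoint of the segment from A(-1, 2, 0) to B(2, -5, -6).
Midpoint = ((-1+2)/2, (2-5)/2, (0-6)/2) = (0.5, -1.5, -3)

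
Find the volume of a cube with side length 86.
Volume = s³
Volume = 86³
Volume = 636056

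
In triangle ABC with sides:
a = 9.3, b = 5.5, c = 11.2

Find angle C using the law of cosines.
cos(C) = (a² + b² - c²)/(2ab)
cos(C) = (9.3² + 5.5² - 11.2²)/(2·9.3·5.5) = -8.7/102.3 = -0.085044
C = arccos(-0.085044) = 94.88°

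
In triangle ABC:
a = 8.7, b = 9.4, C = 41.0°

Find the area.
Using A = ½ab·sin(C):
A = ½·8.7·9.4·sin(41.0°) = ½·81.78·0.656059 = 26.83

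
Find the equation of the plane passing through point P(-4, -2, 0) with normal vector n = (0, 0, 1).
d = n·P = (0)(-4) + (0)(-2) + (1)(0) = 0
Plane: z = 0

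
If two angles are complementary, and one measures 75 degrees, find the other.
Complementary angles sum to 90 degrees.
Other angle = 90 - 75
Other angle = 15 degrees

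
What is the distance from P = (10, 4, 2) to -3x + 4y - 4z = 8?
d = |(-3)(10) + 4(4) + (-4)(2) - (8)| / √((-3)² + 4² + (-4)²) = 30/√41 = 4.685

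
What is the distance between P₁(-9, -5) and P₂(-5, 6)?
Using the distance formula: d = sqrt((x₂-x₁)² + (y₂-y₁)²)
dx = (-5) - (-9) = 4
dy = 6 - (-5) = 11
d = sqrt(4² + 11²) = sqrt(16 + 121) = sqrt(137) = 11.70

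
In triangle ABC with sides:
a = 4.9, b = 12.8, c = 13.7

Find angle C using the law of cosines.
cos(C) = (a² + b² - c²)/(2ab)
cos(C) = (4.9² + 12.8² - 13.7²)/(2·4.9·12.8) = 0.16/125.44 = 0.001276
C = arccos(0.001276) = 89.93°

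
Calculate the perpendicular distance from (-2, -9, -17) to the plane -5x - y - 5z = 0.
d = |(-5)(-2) + (-1)(-9) + (-5)(-17) - (0)| / √((-5)² + (-1)² + (-5)²) = 104/√51 = 14.56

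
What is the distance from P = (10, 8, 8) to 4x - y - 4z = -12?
d = |4(10) + (-1)(8) + (-4)(8) - (-12)| / √(4² + (-1)² + (-4)²) = 12/√33 = 2.089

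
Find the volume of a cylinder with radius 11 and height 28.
Volume = pi * r² * h
Volume = pi * 11² * 28
Volume = pi * 121 * 28
Volume = pi * 3388
Volume = 10643.72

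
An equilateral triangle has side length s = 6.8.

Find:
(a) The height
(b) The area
(a) Height h = s·√3/2 = 6.8·√3/2 = 5.889
(b) Area = (√3/4)·s² = (√3/4)·6.8² = (√3/4)·46.24 = 20.02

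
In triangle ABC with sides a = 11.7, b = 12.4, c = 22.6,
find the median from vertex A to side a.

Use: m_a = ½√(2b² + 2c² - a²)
m_a = ½√(2·12.4² + 2·22.6² - 11.7²)
m_a = ½√(307.52 + 1021.52 - 136.89) = ½√1192.15 = 17.26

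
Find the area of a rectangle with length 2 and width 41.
Area = length * width
Area = 2 * 41
Area = 82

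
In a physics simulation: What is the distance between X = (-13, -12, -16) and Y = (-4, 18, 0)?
d = √[(9)² + (30)² + (16)²] = √1237 = 35.17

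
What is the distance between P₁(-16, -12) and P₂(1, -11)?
Using the distance formula: d = sqrt((x₂-x₁)² + (y₂-y₁)²)
dx = 1 - (-16) = 17
dy = (-11) - (-12) = 1
d = sqrt(17² + 1²) = sqrt(289 + 1) = sqrt(290) = 17.03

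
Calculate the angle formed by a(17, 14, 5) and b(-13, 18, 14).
a·b = 101, |a|² = 510, |b|² = 689
cos θ = 101/√351390 ≈ 0.1704
θ ≈ 80.19°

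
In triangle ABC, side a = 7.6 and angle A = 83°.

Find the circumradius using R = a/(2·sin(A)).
R = a/(2·sin(A)) = 7.6/(2·sin(83°))
R = 7.6/(2·0.992546) = 7.6/1.985092 = 3.829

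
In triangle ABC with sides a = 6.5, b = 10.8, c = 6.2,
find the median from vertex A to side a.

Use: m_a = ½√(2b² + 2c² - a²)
m_a = ½√(2·10.8² + 2·6.2² - 6.5²)
m_a = ½√(233.28 + 76.88 - 42.25) = ½√267.91 = 8.184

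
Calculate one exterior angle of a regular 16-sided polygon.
Exterior angle of a regular n-gon = 360/n
Exterior angle = 360/16
Exterior angle = 22.50 degrees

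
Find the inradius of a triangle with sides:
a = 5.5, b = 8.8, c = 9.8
s = (a+b+c)/2 = (5.5+8.8+9.8)/2 = 12.05
Area = √(s(s-a)(s-b)(s-c)) = √(12.05·6.55·3.25·2.25) = 24.0241
r = Area/s = 24.0241/12.05 = 1.994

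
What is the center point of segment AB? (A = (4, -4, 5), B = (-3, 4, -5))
Midpoint = ((4-3)/2, (-4+4)/2, (5-5)/2) = (0.5, 0, 0)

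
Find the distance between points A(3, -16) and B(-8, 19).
Using the distance formula: d = sqrt((x₂-x₁)² + (y₂-y₁)²)
dx = (-8) - 3 = -11
dy = 19 - (-16) = 35
d = sqrt((-11)² + 35²) = sqrt(121 + 1225) = sqrt(1346) = 36.69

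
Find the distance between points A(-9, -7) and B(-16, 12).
Using the distance formula: d = sqrt((x₂-x₁)² + (y₂-y₁)²)
dx = (-16) - (-9) = -7
dy = 12 - (-7) = 19
d = sqrt((-7)² + 19²) = sqrt(49 + 361) = sqrt(410) = 20.25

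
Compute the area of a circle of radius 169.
Area = pi * r²
Area = pi * 169²
Area = pi * 28561
Area = 89727.03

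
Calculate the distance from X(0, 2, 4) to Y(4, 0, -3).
d = √[(4)² + (-2)² + (-7)²] = √69 = 8.307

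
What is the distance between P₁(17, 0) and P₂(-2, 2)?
Using the distance formula: d = sqrt((x₂-x₁)² + (y₂-y₁)²)
dx = (-2) - 17 = -19
dy = 2 - 0 = 2
d = sqrt((-19)² + 2²) = sqrt(361 + 4) = sqrt(365) = 19.10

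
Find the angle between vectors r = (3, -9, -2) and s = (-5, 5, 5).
r·s = -70, |r|² = 94, |s|² = 75
cos θ = -70/√7050 ≈ -0.8337
θ ≈ 146.5°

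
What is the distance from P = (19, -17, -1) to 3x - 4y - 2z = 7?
d = |3(19) + (-4)(-17) + (-2)(-1) - (7)| / √(3² + (-4)² + (-2)²) = 120/√29 = 22.28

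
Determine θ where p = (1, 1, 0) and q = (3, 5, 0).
p·q = 8, |p|² = 2, |q|² = 34
cos θ = 8/√68 ≈ 0.9701
θ ≈ 14.04°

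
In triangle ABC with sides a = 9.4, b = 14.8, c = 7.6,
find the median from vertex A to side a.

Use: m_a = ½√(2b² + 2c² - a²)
m_a = ½√(2·14.8² + 2·7.6² - 9.4²)
m_a = ½√(438.08 + 115.52 - 88.36) = ½√465.24 = 10.78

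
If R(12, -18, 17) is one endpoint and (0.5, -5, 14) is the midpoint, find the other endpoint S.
S = (2×0.5 - 12, 2×(-5) - (-18), 2×14 - 17) = (-11, 8, 11)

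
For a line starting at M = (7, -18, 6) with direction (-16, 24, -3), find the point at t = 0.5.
P(0.5) = (7 + (-16)(0.5), -18 + 24(0.5), 6 + (-3)(0.5)) = (-1, -6, 4.5)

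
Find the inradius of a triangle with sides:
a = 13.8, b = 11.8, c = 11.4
s = (a+b+c)/2 = (13.8+11.8+11.4)/2 = 18.5
Area = √(s(s-a)(s-b)(s-c)) = √(18.5·4.7·6.7·7.1) = 64.3134
r = Area/s = 64.3134/18.5 = 3.476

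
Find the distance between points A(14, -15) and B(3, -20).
Using the distance formula: d = sqrt((x₂-x₁)² + (y₂-y₁)²)
dx = 3 - 14 = -11
dy = (-20) - (-15) = -5
d = sqrt((-11)² + (-5)²) = sqrt(121 + 25) = sqrt(146) = 12.08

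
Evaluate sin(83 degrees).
sin(83 degrees) = 0.9925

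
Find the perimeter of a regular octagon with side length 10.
Perimeter = number of sides * side length
Perimeter = 8 * 10
Perimeter = 80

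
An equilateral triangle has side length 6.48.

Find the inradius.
For an equilateral triangle, r = s/(2√3) where s is the side.
r = 6.48/(2√3) = 6.48/3.464102 = 1.871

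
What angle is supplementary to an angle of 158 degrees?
Supplementary angles sum to 180 degrees.
Other angle = 180 - 158
Other angle = 22 degrees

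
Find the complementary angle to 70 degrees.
Complementary angles sum to 90 degrees.
Other angle = 90 - 70
Other angle = 20 degrees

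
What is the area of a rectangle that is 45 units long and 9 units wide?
Area = length * width
Area = 45 * 9
Area = 405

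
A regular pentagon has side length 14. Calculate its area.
For a regular 5-gon with side length s = 14:
Apothem a = s / (2*tan(pi/5)) = 14 / (2*tan(pi/5)) ≈ 9.6347
Perimeter P = 5 * 14 = 70
Area = (1/2) * P * a = (1/2) * 70 * 9.6347 = 337.21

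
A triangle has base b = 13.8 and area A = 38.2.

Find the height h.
A = ½bh  →  h = 2A/b
h = 2·38.2/13.8 = 5.536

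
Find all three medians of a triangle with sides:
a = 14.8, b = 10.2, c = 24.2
Using m_x = ½√(2y² + 2z² - x²):
m_a = ½√(2·10.2² + 2·24.2² - 14.8²) = ½√1160.32 = 17.03
m_b = ½√(2·14.8² + 2·24.2² - 10.2²) = ½√1505.32 = 19.4
m_c = ½√(2·14.8² + 2·10.2² - 24.2²) = ½√60.52 = 3.89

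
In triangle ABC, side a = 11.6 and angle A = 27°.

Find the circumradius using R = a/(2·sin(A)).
R = a/(2·sin(A)) = 11.6/(2·sin(27°))
R = 11.6/(2·0.453990) = 11.6/0.907981 = 12.78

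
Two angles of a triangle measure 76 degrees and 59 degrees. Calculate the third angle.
Sum of angles in a triangle = 180 degrees
Third angle = 180 - 76 - 59
Third angle = 45 degrees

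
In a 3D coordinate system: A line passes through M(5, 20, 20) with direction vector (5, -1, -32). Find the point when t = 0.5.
P(0.5) = (5 + 5(0.5), 20 + (-1)(0.5), 20 + (-32)(0.5)) = (7.5, 19.5, 4)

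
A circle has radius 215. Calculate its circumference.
Circumference = 2 * pi * r
Circumference = 2 * pi * 215
Circumference = 1350.88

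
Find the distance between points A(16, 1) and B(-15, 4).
Using the distance formula: d = sqrt((x₂-x₁)² + (y₂-y₁)²)
dx = (-15) - 16 = -31
dy = 4 - 1 = 3
d = sqrt((-31)² + 3²) = sqrt(961 + 9) = sqrt(970) = 31.14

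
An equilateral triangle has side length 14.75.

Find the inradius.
For an equilateral triangle, r = s/(2√3) where s is the side.
r = 14.75/(2√3) = 14.75/3.464102 = 4.258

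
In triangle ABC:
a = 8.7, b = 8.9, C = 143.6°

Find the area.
Using A = ½ab·sin(C):
A = ½·8.7·8.9·sin(143.6°) = ½·77.43·0.593419 = 22.97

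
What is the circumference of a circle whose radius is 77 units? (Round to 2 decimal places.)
Circumference = 2 * pi * r
Circumference = 2 * pi * 77
Circumference = 483.81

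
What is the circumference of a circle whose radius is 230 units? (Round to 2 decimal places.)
Circumference = 2 * pi * r
Circumference = 2 * pi * 230
Circumference = 1445.13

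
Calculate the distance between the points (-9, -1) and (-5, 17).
Using the distance formula: d = sqrt((x₂-x₁)² + (y₂-y₁)²)
dx = (-5) - (-9) = 4
dy = 17 - (-1) = 18
d = sqrt(4² + 18²) = sqrt(16 + 324) = sqrt(340) = 18.44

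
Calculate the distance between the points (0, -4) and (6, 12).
Using the distance formula: d = sqrt((x₂-x₁)² + (y₂-y₁)²)
dx = 6 - 0 = 6
dy = 12 - (-4) = 16
d = sqrt(6² + 16²) = sqrt(36 + 256) = sqrt(292) = 17.09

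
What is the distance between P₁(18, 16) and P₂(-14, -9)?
Using the distance formula: d = sqrt((x₂-x₁)² + (y₂-y₁)²)
dx = (-14) - 18 = -32
dy = (-9) - 16 = -25
d = sqrt((-32)² + (-25)²) = sqrt(1024 + 625) = sqrt(1649) = 40.61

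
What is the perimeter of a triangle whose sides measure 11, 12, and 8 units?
Perimeter = sum of all sides
Perimeter = 11 + 12 + 8
Perimeter = 31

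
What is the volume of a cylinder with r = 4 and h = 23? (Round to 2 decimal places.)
Volume = pi * r² * h
Volume = pi * 4² * 23
Volume = pi * 16 * 23
Volume = pi * 368
Volume = 1156.11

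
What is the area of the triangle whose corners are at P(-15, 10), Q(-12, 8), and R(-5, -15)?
Using the coordinate formula: Area = (1/2)|x₁(y₂-y₃) + x₂(y₃-y₁) + x₃(y₁-y₂)|
Area = (1/2)|(-15)(8-(-15)) + (-12)((-15)-10) + (-5)(10-8)|
Area = (1/2)|(-15)*23 + (-12)*(-25) + (-5)*2|
Area = (1/2)|(-345) + 300 + (-10)|
Area = (1/2)*55 = 27.50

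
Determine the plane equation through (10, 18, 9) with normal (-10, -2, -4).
d = n·P = (-10)(10) + (-2)(18) + (-4)(9) = -172
Plane: -10x - 2y - 4z = -172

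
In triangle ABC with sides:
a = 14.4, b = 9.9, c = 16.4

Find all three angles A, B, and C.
By the law of cosines:
cos(A) = (b² + c² - a²)/(2bc) = 0.491531  →  A = 60.56°
cos(B) = (a² + c² - b²)/(2ac) = 0.800961  →  B = 36.78°
cos(C) = (a² + b² - c²)/(2ab) = 0.127701  →  C = 82.66°
Check: A + B + C = 180.0° ✓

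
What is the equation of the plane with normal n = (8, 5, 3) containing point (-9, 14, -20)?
d = n·P = (8)(-9) + (5)(14) + (3)(-20) = -62
Plane: 8x + 5y + 3z = -62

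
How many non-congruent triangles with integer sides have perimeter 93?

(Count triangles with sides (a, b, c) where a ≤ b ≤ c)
With a ≤ b ≤ c and a + b + c = 93, the triangle inequality a + b > c gives c < 93/2, so c ≤ 46.
Iterate a from 1 to ⌊p/3⌋ = 31; for each a, b ranges from a to ⌊(p−a)/2⌋ with c = p − a − b, keeping only c ≥ b.
Triples: (1, 46, 46), (2, 45, 46), (3, 44, 46), …
Count = 192 triangles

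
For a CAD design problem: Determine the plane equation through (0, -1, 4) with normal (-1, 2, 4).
d = n·P = (-1)(0) + (2)(-1) + (4)(4) = 14
Plane: -x + 2y + 4z = 14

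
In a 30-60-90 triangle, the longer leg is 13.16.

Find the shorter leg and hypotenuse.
In a 30-60-90 triangle, sides are in ratio 1 : √3 : 2.
Long leg = short leg·√3  →  short leg = 13.16/√3 = 7.598
Hypotenuse = 2·(short leg) = 2·13.16/√3 = 15.2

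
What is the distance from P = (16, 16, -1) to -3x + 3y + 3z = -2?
d = |(-3)(16) + 3(16) + 3(-1) - (-2)| / √((-3)² + 3² + 3²) = 1/√27 = 0.1925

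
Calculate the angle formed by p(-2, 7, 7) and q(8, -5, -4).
p·q = -79, |p|² = 102, |q|² = 105
cos θ = -79/√10710 ≈ -0.7634
θ ≈ 139.8°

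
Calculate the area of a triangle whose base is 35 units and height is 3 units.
Area = (1/2) * base * height
Area = (1/2) * 35 * 3
Area = 52.50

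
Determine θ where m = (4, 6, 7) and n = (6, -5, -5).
m·n = -41, |m|² = 101, |n|² = 86
cos θ = -41/√8686 ≈ -0.4399
θ ≈ 116.1°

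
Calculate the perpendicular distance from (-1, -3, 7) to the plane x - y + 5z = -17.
d = |1(-1) + (-1)(-3) + 5(7) - (-17)| / √(1² + (-1)² + 5²) = 54/√27 = 10.39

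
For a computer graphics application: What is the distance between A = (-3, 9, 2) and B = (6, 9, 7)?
d = √[(9)² + (0)² + (5)²] = √106 = 10.3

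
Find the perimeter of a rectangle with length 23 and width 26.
Perimeter = 2 * (length + width)
Perimeter = 2 * (23 + 26)
Perimeter = 2 * 49
Perimeter = 98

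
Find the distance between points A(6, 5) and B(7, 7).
Using the distance formula: d = sqrt((x₂-x₁)² + (y₂-y₁)²)
dx = 7 - 6 = 1
dy = 7 - 5 = 2
d = sqrt(1² + 2²) = sqrt(1 + 4) = sqrt(5) = 2.24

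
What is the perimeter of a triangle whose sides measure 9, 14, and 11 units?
Perimeter = sum of all sides
Perimeter = 9 + 14 + 11
Perimeter = 34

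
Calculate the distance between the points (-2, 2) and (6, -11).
Using the distance formula: d = sqrt((x₂-x₁)² + (y₂-y₁)²)
dx = 6 - (-2) = 8
dy = (-11) - 2 = -13
d = sqrt(8² + (-13)²) = sqrt(64 + 169) = sqrt(233) = 15.26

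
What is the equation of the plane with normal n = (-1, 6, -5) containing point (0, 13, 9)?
d = n·P = (-1)(0) + (6)(13) + (-5)(9) = 33
Plane: -x + 6y - 5z = 33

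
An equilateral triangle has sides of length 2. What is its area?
Area = (sqrt(3)/4) * s²
Area = (sqrt(3)/4) * 2²
Area = (sqrt(3)/4) * 4
Area = 1.73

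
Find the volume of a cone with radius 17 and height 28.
Volume = (1/3) * pi * r² * h
Volume = (1/3) * pi * 17² * 28
Volume = (1/3) * pi * 289 * 28
Volume = (1/3) * pi * 8092
Volume = 8473.92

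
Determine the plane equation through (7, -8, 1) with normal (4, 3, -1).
d = n·P = (4)(7) + (3)(-8) + (-1)(1) = 3
Plane: 4x + 3y - z = 3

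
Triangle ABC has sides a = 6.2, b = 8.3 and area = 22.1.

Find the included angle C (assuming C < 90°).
Area = ½ab·sin(C)  →  sin(C) = 2·Area/(ab)
sin(C) = 2·22.1/(6.2·8.3) = 0.858920
C = arcsin(0.858920) = 59.2°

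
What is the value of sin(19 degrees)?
sin(19 degrees) = 0.3256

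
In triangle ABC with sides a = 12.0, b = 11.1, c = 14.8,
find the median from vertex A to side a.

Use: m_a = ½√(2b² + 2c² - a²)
m_a = ½√(2·11.1² + 2·14.8² - 12.0²)
m_a = ½√(246.42 + 438.08 - 144) = ½√540.5 = 11.62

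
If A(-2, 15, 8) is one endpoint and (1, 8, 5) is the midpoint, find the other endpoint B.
B = (2×1 - (-2), 2×8 - 15, 2×5 - 8) = (4, 1, 2)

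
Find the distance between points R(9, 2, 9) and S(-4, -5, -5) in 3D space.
d = √[(-13)² + (-7)² + (-14)²] = √414 = 20.35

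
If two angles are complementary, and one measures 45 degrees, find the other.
Complementary angles sum to 90 degrees.
Other angle = 90 - 45
Other angle = 45 degrees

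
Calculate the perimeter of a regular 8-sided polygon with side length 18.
Perimeter = number of sides * side length
Perimeter = 8 * 18
Perimeter = 144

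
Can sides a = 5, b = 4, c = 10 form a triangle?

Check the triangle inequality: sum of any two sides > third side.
No: 5 + 4 = 9 is not > 10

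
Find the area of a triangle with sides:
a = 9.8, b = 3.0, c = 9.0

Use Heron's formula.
s = (a+b+c)/2 = (9.8+3.0+9.0)/2 = 10.9
A = √(s(s-a)(s-b)(s-c)) = √(10.9·1.1·7.9·1.9)
A = √179.97 = 13.42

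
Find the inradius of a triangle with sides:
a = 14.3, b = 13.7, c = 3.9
s = (a+b+c)/2 = (14.3+13.7+3.9)/2 = 15.95
Area = √(s(s-a)(s-b)(s-c)) = √(15.95·1.65·2.25·12.05) = 26.712
r = Area/s = 26.712/15.95 = 1.675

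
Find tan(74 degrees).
tan(74 degrees) = 3.4874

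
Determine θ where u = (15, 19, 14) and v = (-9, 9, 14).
u·v = 232, |u|² = 782, |v|² = 358
cos θ = 232/√279956 ≈ 0.4385
θ ≈ 63.99°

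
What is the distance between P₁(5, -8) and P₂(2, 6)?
Using the distance formula: d = sqrt((x₂-x₁)² + (y₂-y₁)²)
dx = 2 - 5 = -3
dy = 6 - (-8) = 14
d = sqrt((-3)² + 14²) = sqrt(9 + 196) = sqrt(205) = 14.32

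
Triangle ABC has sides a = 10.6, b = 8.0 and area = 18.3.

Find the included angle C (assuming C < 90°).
Area = ½ab·sin(C)  →  sin(C) = 2·Area/(ab)
sin(C) = 2·18.3/(10.6·8.0) = 0.431604
C = arcsin(0.431604) = 25.57°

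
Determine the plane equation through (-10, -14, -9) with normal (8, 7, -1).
d = n·P = (8)(-10) + (7)(-14) + (-1)(-9) = -169
Plane: 8x + 7y - z = -169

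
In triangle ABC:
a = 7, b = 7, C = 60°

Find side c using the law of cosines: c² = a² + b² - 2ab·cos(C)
c² = 7² + 7² - 2·7·7·cos(60°)
c² = 49 + 49 - 98·0.5000 = 49
c = √49 = 7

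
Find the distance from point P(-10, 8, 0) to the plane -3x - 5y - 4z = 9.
d = |(-3)(-10) + (-5)(8) + (-4)(0) - (9)| / √((-3)² + (-5)² + (-4)²) = 19/√50 = 2.687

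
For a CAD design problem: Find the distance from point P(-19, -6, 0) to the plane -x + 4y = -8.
d = |(-1)(-19) + 4(-6) + 0(0) - (-8)| / √((-1)² + 4² + 0²) = 3/√17 = 0.7276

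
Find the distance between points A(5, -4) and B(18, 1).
Using the distance formula: d = sqrt((x₂-x₁)² + (y₂-y₁)²)
dx = 18 - 5 = 13
dy = 1 - (-4) = 5
d = sqrt(13² + 5²) = sqrt(169 + 25) = sqrt(194) = 13.93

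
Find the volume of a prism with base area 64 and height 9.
Volume = base area * height
Volume = 64 * 9
Volume = 576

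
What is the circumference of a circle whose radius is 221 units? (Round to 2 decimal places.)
Circumference = 2 * pi * r
Circumference = 2 * pi * 221
Circumference = 1388.58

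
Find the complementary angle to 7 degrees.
Complementary angles sum to 90 degrees.
Other angle = 90 - 7
Other angle = 83 degrees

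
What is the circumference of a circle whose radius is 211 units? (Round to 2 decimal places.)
Circumference = 2 * pi * r
Circumference = 2 * pi * 211
Circumference = 1325.75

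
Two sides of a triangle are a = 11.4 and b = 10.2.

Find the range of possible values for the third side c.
By the triangle inequality: |a - b| < c < a + b
|11.4 - 10.2| < c < 11.4 + 10.2
1.2 < c < 21.6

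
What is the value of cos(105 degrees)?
cos(105 degrees) = -0.2588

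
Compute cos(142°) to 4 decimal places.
cos(142 degrees) = -0.788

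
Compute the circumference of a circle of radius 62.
Circumference = 2 * pi * r
Circumference = 2 * pi * 62
Circumference = 389.56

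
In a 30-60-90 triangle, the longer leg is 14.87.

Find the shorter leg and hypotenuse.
In a 30-60-90 triangle, sides are in ratio 1 : √3 : 2.
Long leg = short leg·√3  →  short leg = 14.87/√3 = 8.585
Hypotenuse = 2·(short leg) = 2·14.87/√3 = 17.17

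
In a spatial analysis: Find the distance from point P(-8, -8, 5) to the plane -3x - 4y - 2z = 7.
d = |(-3)(-8) + (-4)(-8) + (-2)(5) - (7)| / √((-3)² + (-4)² + (-2)²) = 39/√29 = 7.242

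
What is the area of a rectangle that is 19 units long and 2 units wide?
Area = length * width
Area = 19 * 2
Area = 38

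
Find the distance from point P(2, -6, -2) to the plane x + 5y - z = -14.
d = |1(2) + 5(-6) + (-1)(-2) - (-14)| / √(1² + 5² + (-1)²) = 12/√27 = 2.309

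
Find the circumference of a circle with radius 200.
Circumference = 2 * pi * r
Circumference = 2 * pi * 200
Circumference = 1256.64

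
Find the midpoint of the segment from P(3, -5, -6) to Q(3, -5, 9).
Midpoint = ((3+3)/2, (-5-5)/2, (-6+9)/2) = (3, -5, 1.5)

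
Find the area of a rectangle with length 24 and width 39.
Area = length * width
Area = 24 * 39
Area = 936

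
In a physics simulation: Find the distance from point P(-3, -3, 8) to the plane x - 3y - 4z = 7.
d = |1(-3) + (-3)(-3) + (-4)(8) - (7)| / √(1² + (-3)² + (-4)²) = 33/√26 = 6.472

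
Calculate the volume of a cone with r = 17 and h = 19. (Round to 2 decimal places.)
Volume = (1/3) * pi * r² * h
Volume = (1/3) * pi * 17² * 19
Volume = (1/3) * pi * 289 * 19
Volume = (1/3) * pi * 5491
Volume = 5750.16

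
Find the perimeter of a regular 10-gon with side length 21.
Perimeter = number of sides * side length
Perimeter = 10 * 21
Perimeter = 210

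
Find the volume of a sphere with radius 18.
Volume = (4/3) * pi * r³
Volume = (4/3) * pi * 18³
Volume = (4/3) * pi * 5832
Volume = 24429.02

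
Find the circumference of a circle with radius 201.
Circumference = 2 * pi * r
Circumference = 2 * pi * 201
Circumference = 1262.92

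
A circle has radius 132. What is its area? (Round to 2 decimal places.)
Area = pi * r²
Area = pi * 132²
Area = pi * 17424
Area = 54739.11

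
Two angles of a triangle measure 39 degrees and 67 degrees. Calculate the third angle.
Sum of angles in a triangle = 180 degrees
Third angle = 180 - 39 - 67
Third angle = 74 degrees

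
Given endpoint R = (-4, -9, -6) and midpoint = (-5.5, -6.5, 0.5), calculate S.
S = (2×(-5.5) - (-4), 2×(-6.5) - (-9), 2×0.5 - (-6)) = (-7, -4, 7)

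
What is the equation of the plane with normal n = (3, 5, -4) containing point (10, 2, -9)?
d = n·P = (3)(10) + (5)(2) + (-4)(-9) = 76
Plane: 3x + 5y - 4z = 76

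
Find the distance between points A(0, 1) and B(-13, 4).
Using the distance formula: d = sqrt((x₂-x₁)² + (y₂-y₁)²)
dx = (-13) - 0 = -13
dy = 4 - 1 = 3
d = sqrt((-13)² + 3²) = sqrt(169 + 9) = sqrt(178) = 13.34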